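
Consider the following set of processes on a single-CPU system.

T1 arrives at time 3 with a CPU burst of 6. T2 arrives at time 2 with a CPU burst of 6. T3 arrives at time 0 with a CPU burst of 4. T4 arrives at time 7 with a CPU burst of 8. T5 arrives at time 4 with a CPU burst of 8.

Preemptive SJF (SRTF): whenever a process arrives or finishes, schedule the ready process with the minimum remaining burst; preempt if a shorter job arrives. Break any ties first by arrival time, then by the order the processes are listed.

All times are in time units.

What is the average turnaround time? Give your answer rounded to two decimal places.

Timeline: | T3 0-4 | T2 4-10 | T1 10-16 | T5 16-24 | T4 24-32 |
Completion: T1=16  T2=10  T3=4  T4=32  T5=24
Turnaround (C−A): T1=13  T2=8  T3=4  T4=25  T5=20
Turnaround times: T1=13, T2=8, T3=4, T4=25, T5=20
Average turnaround = (13+8+4+25+20) / 5 = 70/5 = 14.00

14.00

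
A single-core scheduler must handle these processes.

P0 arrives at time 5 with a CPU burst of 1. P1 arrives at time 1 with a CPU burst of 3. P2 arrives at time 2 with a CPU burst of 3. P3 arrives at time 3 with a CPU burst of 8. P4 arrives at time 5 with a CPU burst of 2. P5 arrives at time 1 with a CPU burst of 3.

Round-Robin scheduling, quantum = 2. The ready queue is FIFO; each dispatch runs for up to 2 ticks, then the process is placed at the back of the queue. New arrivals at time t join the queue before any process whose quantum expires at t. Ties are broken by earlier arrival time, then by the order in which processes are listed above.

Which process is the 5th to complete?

P2

Timeline: | idle 0-1 | P1 1-3 | P5 3-5 | P2 5-7 | P3 7-9 | P1 9-10 | P0 10-11 | P4 11-13 | P5 13-14 | P2 14-15 | P3 15-21 |
Completion: P0=11  P1=10  P2=15  P3=21  P4=13  P5=14
Turnaround (C−A): P0=6  P1=9  P2=13  P3=18  P4=8  P5=13
Finish order: P1 → P0 → P4 → P5 → P2 → P3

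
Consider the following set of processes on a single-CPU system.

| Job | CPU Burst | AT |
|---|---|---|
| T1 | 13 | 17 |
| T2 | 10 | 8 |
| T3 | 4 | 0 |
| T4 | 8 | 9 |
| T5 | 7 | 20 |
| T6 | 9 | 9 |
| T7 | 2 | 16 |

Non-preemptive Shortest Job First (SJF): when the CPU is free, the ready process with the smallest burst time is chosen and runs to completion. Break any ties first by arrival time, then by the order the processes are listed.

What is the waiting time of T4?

Schedule: | T3 0-4 | idle 4-8 | T2 8-18 | T7 18-20 | T5 20-27 | T4 27-35 | T6 35-44 | T1 44-57 |
Completion: T1=57  T2=18  T3=4  T4=35  T5=27  T6=44  T7=20
Waiting(T4) = turnaround − burst = 26 − 8 = 18

18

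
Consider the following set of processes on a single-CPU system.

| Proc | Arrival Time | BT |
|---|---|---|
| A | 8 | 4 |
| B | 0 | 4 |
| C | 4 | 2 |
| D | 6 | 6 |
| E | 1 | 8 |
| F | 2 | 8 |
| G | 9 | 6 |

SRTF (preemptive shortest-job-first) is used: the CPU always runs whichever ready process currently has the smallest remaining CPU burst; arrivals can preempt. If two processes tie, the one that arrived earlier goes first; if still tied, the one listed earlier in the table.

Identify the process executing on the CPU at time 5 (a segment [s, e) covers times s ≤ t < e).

Gantt: | B 0-4 | C 4-6 | D 6-12 | A 12-16 | G 16-22 | E 22-30 | F 30-38 |
Completion: A=16  B=4  C=6  D=12  E=30  F=38  G=22
Turnaround (C−A): A=8  B=4  C=2  D=6  E=29  F=36  G=13

C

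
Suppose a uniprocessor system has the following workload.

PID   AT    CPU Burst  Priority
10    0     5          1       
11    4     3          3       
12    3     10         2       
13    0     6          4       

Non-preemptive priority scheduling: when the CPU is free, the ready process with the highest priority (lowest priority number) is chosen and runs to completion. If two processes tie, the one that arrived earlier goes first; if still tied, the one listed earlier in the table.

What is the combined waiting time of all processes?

31

Schedule: | 10 0-5 | 12 5-15 | 11 15-18 | 13 18-24 |
Completion: 10=5  11=18  12=15  13=24
Waiting = turnaround − burst: 10=0, 11=11, 12=2, 13=18
Total waiting = 0 + 11 + 2 + 18 = 31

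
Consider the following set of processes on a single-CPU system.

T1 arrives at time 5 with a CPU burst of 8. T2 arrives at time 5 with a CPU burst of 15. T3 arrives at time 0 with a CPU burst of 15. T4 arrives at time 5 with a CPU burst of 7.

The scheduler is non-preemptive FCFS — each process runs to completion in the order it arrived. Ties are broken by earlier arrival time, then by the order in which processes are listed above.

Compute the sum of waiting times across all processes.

61

Schedule: | T3 0-15 | T1 15-23 | T2 23-38 | T4 38-45 |
Completion: T1=23  T2=38  T3=15  T4=45
Waiting = turnaround − burst: T1=10, T2=18, T3=0, T4=33
Total waiting = 10 + 18 + 0 + 33 = 61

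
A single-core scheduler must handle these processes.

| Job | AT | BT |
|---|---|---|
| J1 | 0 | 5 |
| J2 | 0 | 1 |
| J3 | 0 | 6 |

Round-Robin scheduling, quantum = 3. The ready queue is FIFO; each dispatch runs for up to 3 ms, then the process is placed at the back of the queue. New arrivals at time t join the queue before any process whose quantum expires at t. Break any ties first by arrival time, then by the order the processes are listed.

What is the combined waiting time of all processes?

13

Gantt: | J1 0-3 | J2 3-4 | J3 4-7 | J1 7-9 | J3 9-12 |
Completion: J1=9  J2=4  J3=12
Turnaround (C−A): J1=9  J2=4  J3=12
Waiting = turnaround − burst: J1=4, J2=3, J3=6
Total waiting = 4 + 3 + 6 = 13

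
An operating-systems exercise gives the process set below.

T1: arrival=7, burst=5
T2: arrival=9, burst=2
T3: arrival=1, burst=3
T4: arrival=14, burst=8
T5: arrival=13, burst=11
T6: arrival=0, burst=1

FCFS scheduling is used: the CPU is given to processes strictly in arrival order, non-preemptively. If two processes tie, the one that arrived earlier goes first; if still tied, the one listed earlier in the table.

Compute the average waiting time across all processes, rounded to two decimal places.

Schedule: | T6 0-1 | T3 1-4 | idle 4-7 | T1 7-12 | T2 12-14 | T5 14-25 | T4 25-33 |
Completion: T1=12  T2=14  T3=4  T4=33  T5=25  T6=1
Waiting times: T1=0, T2=3, T3=0, T4=11, T5=1, T6=0
Average waiting = (0+3+0+11+1+0) / 6 = 15/6 = 2.50

2.50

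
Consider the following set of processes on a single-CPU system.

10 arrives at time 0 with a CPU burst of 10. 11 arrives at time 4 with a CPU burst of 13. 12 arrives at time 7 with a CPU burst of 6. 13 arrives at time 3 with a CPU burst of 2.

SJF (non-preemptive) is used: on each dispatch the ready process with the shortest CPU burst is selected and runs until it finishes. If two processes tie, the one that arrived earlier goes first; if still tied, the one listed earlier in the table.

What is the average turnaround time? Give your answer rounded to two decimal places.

14.25

Schedule: | 10 0-10 | 13 10-12 | 12 12-18 | 11 18-31 |
Completion: 10=10  11=31  12=18  13=12
Turnaround times: 10=10, 11=27, 12=11, 13=9
Average turnaround = (10+27+11+9) / 4 = 57/4 = 14.25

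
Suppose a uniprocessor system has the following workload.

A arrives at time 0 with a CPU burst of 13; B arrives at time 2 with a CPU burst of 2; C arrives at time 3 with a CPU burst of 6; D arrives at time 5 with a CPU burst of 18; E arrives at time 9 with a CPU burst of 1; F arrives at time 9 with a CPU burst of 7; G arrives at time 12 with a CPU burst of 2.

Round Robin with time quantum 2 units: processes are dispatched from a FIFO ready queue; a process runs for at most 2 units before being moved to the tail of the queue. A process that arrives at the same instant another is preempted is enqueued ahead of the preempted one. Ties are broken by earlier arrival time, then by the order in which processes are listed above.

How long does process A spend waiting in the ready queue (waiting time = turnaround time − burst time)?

28

Schedule: | A 0-2 | B 2-4 | A 4-6 | C 6-8 | D 8-10 | A 10-12 | C 12-14 | E 14-15 | F 15-17 | D 17-19 | G 19-21 | A 21-23 | C 23-25 | F 25-27 | D 27-29 | A 29-31 | F 31-33 | D 33-35 | A 35-37 | F 37-38 | D 38-40 | A 40-41 | D 41-49 |
Completion: A=41  B=4  C=25  D=49  E=15  F=38  G=21
Turnaround (C−A): A=41  B=2  C=22  D=44  E=6  F=29  G=9
Waiting(A) = turnaround − burst = 41 − 13 = 28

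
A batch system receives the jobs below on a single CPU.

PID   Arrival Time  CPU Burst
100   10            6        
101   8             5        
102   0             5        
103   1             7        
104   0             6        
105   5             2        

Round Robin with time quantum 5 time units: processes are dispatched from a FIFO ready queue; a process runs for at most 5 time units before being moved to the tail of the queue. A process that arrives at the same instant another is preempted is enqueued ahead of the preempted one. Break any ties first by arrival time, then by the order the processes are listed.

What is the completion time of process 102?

Timeline: | 102 0-5 | 104 5-10 | 103 10-15 | 105 15-17 | 101 17-22 | 100 22-27 | 104 27-28 | 103 28-30 | 100 30-31 |
Completion: 100=31  101=22  102=5  103=30  104=28  105=17

5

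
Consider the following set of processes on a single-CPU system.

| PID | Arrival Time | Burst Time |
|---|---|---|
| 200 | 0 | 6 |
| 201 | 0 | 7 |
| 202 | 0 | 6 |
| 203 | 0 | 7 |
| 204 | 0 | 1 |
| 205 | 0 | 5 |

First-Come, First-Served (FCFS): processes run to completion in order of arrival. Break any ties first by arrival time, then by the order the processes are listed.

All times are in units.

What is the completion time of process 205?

32

Timeline: | 200 0-6 | 201 6-13 | 202 13-19 | 203 19-26 | 204 26-27 | 205 27-32 |
Completion: 200=6  201=13  202=19  203=26  204=27  205=32
Turnaround (C−A): 200=6  201=13  202=19  203=26  204=27  205=32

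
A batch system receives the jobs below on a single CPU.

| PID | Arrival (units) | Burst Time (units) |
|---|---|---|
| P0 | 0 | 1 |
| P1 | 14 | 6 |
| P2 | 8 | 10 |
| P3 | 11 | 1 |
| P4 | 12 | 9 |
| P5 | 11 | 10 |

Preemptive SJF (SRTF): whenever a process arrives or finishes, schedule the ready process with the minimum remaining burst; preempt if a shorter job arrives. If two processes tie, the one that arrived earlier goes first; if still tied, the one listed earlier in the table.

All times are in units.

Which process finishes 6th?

Gantt: | P0 0-1 | idle 1-8 | P2 8-11 | P3 11-12 | P2 12-19 | P1 19-25 | P4 25-34 | P5 34-44 |
Completion: P0=1  P1=25  P2=19  P3=12  P4=34  P5=44
Turnaround (C−A): P0=1  P1=11  P2=11  P3=1  P4=22  P5=33
Finish order: P0 → P3 → P2 → P1 → P4 → P5

P5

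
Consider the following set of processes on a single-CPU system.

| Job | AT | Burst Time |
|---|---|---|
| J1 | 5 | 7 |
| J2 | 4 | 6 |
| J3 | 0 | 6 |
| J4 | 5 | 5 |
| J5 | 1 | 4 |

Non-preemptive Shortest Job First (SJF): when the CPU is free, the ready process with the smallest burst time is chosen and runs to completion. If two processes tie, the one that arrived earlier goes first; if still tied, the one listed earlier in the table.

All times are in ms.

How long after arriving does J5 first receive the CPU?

Schedule: | J3 0-6 | J5 6-10 | J4 10-15 | J2 15-21 | J1 21-28 |
Completion: J1=28  J2=21  J3=6  J4=15  J5=10
Response(J5) = first start − arrival = 6 − 1 = 5

5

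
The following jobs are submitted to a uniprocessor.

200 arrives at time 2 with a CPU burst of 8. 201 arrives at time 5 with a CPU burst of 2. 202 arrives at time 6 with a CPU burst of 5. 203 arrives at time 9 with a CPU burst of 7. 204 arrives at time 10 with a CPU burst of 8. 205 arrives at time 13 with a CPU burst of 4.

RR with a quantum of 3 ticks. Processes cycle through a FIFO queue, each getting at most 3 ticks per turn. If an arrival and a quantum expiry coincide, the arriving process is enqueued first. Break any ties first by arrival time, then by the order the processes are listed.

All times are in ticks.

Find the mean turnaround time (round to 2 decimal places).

Timeline: | idle 0-2 | 200 2-5 | 201 5-7 | 200 7-10 | 202 10-13 | 203 13-16 | 204 16-19 | 200 19-21 | 205 21-24 | 202 24-26 | 203 26-29 | 204 29-32 | 205 32-33 | 203 33-34 | 204 34-36 |
Completion: 200=21  201=7  202=26  203=34  204=36  205=33
Turnaround times: 200=19, 201=2, 202=20, 203=25, 204=26, 205=20
Average turnaround = (19+2+20+25+26+20) / 6 = 112/6 = 18.67

18.67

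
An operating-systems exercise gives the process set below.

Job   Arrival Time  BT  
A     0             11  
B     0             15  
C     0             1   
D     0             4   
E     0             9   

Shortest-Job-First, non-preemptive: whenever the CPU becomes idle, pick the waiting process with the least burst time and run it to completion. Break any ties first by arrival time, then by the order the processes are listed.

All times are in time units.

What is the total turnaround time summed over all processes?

85

Schedule: | C 0-1 | D 1-5 | E 5-14 | A 14-25 | B 25-40 |
Completion: A=25  B=40  C=1  D=5  E=14
Turnaround = completion − arrival: A=25, B=40, C=1, D=5, E=14
Total turnaround = 25 + 40 + 1 + 5 + 14 = 85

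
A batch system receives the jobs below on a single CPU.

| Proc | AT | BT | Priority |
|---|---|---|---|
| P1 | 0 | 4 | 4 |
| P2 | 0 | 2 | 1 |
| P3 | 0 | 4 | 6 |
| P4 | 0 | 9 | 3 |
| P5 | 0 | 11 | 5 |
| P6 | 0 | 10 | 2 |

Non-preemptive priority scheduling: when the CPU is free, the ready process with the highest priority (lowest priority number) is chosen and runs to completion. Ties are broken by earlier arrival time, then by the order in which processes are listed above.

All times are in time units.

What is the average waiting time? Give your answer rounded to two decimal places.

Schedule: | P2 0-2 | P6 2-12 | P4 12-21 | P1 21-25 | P5 25-36 | P3 36-40 |
Completion: P1=25  P2=2  P3=40  P4=21  P5=36  P6=12
Turnaround (C−A): P1=25  P2=2  P3=40  P4=21  P5=36  P6=12
Waiting times: P1=21, P2=0, P3=36, P4=12, P5=25, P6=2
Average waiting = (21+0+36+12+25+2) / 6 = 96/6 = 16.00

16.00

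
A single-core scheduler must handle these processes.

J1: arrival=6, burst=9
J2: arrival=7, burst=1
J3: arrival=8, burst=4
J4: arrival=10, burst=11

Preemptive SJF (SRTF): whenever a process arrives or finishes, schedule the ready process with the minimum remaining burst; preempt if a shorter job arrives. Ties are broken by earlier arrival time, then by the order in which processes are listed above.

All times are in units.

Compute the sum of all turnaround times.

Timeline: | idle 0-6 | J1 6-7 | J2 7-8 | J3 8-12 | J1 12-20 | J4 20-31 |
Completion: J1=20  J2=8  J3=12  J4=31
Turnaround (C−A): J1=14  J2=1  J3=4  J4=21
Turnaround = completion − arrival: J1=14, J2=1, J3=4, J4=21
Total turnaround = 14 + 1 + 4 + 21 = 40

40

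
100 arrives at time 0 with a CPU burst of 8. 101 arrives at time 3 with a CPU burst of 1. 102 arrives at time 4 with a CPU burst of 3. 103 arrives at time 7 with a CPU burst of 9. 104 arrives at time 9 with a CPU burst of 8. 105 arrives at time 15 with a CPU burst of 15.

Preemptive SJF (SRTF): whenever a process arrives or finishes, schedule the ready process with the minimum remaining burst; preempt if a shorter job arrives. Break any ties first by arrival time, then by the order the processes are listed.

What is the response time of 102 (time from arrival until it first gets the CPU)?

0

Gantt: | 100 0-3 | 101 3-4 | 102 4-7 | 100 7-12 | 104 12-20 | 103 20-29 | 105 29-44 |
Completion: 100=12  101=4  102=7  103=29  104=20  105=44
Response(102) = first start − arrival = 4 − 4 = 0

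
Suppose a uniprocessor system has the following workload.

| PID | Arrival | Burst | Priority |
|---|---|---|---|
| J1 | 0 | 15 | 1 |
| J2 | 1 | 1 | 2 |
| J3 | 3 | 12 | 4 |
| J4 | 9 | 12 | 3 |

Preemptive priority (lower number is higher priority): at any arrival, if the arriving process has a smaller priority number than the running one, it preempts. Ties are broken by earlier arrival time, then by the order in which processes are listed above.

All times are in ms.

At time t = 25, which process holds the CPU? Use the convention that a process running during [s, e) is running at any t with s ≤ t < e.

Schedule: | J1 0-15 | J2 15-16 | J4 16-28 | J3 28-40 |
Completion: J1=15  J2=16  J3=40  J4=28
Turnaround (C−A): J1=15  J2=15  J3=37  J4=19

J4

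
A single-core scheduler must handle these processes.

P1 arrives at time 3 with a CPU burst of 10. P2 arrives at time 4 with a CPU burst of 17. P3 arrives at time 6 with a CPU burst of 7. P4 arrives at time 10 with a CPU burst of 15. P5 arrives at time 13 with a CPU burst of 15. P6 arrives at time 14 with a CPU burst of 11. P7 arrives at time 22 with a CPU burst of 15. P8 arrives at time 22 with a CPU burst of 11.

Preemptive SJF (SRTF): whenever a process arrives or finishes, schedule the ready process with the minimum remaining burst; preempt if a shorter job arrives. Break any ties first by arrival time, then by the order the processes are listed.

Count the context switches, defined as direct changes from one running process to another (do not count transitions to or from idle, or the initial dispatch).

Schedule: | idle 0-3 | P1 3-13 | P3 13-20 | P6 20-31 | P8 31-42 | P4 42-57 | P5 57-72 | P7 72-87 | P2 87-104 |
Completion: P1=13  P2=104  P3=20  P4=57  P5=72  P6=31  P7=87  P8=42
Turnaround (C−A): P1=10  P2=100  P3=14  P4=47  P5=59  P6=17  P7=65  P8=20

7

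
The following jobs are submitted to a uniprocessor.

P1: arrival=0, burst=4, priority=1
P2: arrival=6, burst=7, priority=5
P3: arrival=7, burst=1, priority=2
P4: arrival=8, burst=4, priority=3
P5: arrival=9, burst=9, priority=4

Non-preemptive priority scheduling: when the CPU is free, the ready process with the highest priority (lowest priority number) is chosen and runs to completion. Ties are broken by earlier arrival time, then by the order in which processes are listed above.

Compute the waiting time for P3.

6

Schedule: | P1 0-4 | idle 4-6 | P2 6-13 | P3 13-14 | P4 14-18 | P5 18-27 |
Completion: P1=4  P2=13  P3=14  P4=18  P5=27
Turnaround (C−A): P1=4  P2=7  P3=7  P4=10  P5=18
Waiting(P3) = turnaround − burst = 7 − 1 = 6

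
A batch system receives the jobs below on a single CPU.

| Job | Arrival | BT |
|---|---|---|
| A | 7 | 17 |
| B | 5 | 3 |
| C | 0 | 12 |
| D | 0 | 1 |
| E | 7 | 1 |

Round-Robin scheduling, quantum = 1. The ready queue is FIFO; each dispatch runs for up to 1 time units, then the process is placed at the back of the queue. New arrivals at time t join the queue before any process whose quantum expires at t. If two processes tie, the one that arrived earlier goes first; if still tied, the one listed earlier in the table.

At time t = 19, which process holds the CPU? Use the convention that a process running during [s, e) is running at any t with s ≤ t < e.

C

Timeline: | C 0-1 | D 1-2 | C 2-5 | B 5-6 | C 6-7 | B 7-8 | A 8-9 | E 9-10 | C 10-11 | B 11-12 | A 12-13 | C 13-14 | A 14-15 | C 15-16 | A 16-17 | C 17-18 | A 18-19 | C 19-20 | A 20-21 | C 21-22 | A 22-23 | C 23-24 | A 24-34 |
Completion: A=34  B=12  C=24  D=2  E=10
Turnaround (C−A): A=27  B=7  C=24  D=2  E=3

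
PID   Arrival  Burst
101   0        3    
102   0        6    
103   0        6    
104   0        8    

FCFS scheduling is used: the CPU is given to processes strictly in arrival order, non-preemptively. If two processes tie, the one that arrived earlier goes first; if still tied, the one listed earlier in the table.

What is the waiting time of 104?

Gantt: | 101 0-3 | 102 3-9 | 103 9-15 | 104 15-23 |
Completion: 101=3  102=9  103=15  104=23
Waiting(104) = turnaround − burst = 23 − 8 = 15

15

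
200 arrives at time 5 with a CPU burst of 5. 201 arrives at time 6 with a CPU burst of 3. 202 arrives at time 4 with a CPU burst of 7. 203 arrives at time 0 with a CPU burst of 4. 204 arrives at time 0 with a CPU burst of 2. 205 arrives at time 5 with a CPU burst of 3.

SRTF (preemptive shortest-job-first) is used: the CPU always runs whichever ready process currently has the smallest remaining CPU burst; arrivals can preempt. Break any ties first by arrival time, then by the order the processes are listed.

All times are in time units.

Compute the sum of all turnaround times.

Timeline: | 204 0-2 | 203 2-6 | 205 6-9 | 201 9-12 | 200 12-17 | 202 17-24 |
Completion: 200=17  201=12  202=24  203=6  204=2  205=9
Turnaround (C−A): 200=12  201=6  202=20  203=6  204=2  205=4
Turnaround = completion − arrival: 200=12, 201=6, 202=20, 203=6, 204=2, 205=4
Total turnaround = 12 + 6 + 20 + 6 + 2 + 4 = 50

50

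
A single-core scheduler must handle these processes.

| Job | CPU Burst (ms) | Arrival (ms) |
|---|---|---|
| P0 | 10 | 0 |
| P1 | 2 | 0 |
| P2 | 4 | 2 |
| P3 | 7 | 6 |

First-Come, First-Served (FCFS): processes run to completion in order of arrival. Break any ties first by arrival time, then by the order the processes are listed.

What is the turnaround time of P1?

12

Schedule: | P0 0-10 | P1 10-12 | P2 12-16 | P3 16-23 |
Completion: P0=10  P1=12  P2=16  P3=23
Turnaround(P1) = completion − arrival = 12 − 0 = 12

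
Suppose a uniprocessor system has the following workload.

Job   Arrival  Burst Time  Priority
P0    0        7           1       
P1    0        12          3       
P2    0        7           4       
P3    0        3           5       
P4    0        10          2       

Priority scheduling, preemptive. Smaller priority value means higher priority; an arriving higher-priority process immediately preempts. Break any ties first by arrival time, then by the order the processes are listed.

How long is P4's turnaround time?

17

Timeline: | P0 0-7 | P4 7-17 | P1 17-29 | P2 29-36 | P3 36-39 |
Completion: P0=7  P1=29  P2=36  P3=39  P4=17
Turnaround(P4) = completion − arrival = 17 − 0 = 17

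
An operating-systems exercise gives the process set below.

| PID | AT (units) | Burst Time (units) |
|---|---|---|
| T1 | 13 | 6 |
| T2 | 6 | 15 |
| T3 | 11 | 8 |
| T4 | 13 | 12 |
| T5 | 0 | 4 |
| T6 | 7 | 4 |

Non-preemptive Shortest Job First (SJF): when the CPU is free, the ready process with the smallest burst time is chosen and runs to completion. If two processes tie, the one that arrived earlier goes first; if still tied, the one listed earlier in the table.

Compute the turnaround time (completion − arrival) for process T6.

Timeline: | T5 0-4 | idle 4-6 | T2 6-21 | T6 21-25 | T1 25-31 | T3 31-39 | T4 39-51 |
Completion: T1=31  T2=21  T3=39  T4=51  T5=4  T6=25
Turnaround (C−A): T1=18  T2=15  T3=28  T4=38  T5=4  T6=18
Turnaround(T6) = completion − arrival = 25 − 7 = 18

18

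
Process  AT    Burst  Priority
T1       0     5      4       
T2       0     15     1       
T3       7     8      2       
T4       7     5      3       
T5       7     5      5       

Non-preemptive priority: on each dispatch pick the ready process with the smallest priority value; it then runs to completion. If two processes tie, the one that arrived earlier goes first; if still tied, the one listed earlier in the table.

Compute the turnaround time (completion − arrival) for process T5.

Gantt: | T2 0-15 | T3 15-23 | T4 23-28 | T1 28-33 | T5 33-38 |
Completion: T1=33  T2=15  T3=23  T4=28  T5=38
Turnaround (C−A): T1=33  T2=15  T3=16  T4=21  T5=31
Turnaround(T5) = completion − arrival = 38 − 7 = 31

31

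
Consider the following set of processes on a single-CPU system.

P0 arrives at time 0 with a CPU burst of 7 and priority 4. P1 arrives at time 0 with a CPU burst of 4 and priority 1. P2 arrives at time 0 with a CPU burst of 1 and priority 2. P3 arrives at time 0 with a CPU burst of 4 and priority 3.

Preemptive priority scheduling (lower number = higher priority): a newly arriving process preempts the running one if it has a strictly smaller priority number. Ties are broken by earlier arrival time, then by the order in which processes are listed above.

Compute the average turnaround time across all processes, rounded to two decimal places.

Timeline: | P1 0-4 | P2 4-5 | P3 5-9 | P0 9-16 |
Completion: P0=16  P1=4  P2=5  P3=9
Turnaround times: P0=16, P1=4, P2=5, P3=9
Average turnaround = (16+4+5+9) / 4 = 34/4 = 8.50

8.50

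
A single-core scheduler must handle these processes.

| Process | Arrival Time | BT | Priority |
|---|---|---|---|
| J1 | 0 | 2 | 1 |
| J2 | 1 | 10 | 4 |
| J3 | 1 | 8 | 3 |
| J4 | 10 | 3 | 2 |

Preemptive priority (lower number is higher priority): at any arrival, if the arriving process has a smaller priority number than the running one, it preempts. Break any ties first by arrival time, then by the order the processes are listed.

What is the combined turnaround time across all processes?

Gantt: | J1 0-2 | J3 2-10 | J4 10-13 | J2 13-23 |
Completion: J1=2  J2=23  J3=10  J4=13
Turnaround (C−A): J1=2  J2=22  J3=9  J4=3
Turnaround = completion − arrival: J1=2, J2=22, J3=9, J4=3
Total turnaround = 2 + 22 + 9 + 3 = 36

36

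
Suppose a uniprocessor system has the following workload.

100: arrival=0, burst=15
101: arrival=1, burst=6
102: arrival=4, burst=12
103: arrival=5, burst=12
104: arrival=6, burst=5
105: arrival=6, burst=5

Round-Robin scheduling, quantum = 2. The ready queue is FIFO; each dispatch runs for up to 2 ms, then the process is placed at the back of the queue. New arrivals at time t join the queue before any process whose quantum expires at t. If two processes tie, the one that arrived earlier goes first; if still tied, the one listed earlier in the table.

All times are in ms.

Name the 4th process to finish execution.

Gantt: | 100 0-2 | 101 2-4 | 100 4-6 | 102 6-8 | 101 8-10 | 103 10-12 | 104 12-14 | 105 14-16 | 100 16-18 | 102 18-20 | 101 20-22 | 103 22-24 | 104 24-26 | 105 26-28 | 100 28-30 | 102 30-32 | 103 32-34 | 104 34-35 | 105 35-36 | 100 36-38 | 102 38-40 | 103 40-42 | 100 42-44 | 102 44-46 | 103 46-48 | 100 48-50 | 102 50-52 | 103 52-54 | 100 54-55 |
Completion: 100=55  101=22  102=52  103=54  104=35  105=36
Finish order: 101 → 104 → 105 → 102 → 103 → 100

102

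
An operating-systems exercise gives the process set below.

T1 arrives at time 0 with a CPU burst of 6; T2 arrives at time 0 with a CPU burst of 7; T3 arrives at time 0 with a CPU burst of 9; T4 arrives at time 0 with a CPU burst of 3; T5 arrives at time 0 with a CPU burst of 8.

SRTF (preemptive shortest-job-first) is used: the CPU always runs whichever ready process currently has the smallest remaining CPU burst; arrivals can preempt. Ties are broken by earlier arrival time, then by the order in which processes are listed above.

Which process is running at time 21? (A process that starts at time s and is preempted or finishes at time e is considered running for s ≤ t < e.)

Gantt: | T4 0-3 | T1 3-9 | T2 9-16 | T5 16-24 | T3 24-33 |
Completion: T1=9  T2=16  T3=33  T4=3  T5=24

T5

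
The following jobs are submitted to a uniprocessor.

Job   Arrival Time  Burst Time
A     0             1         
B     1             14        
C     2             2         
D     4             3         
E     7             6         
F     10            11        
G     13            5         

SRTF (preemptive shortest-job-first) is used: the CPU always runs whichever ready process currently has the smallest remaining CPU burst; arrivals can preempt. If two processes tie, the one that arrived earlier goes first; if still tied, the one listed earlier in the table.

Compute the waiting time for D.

Timeline: | A 0-1 | B 1-2 | C 2-4 | D 4-7 | E 7-13 | G 13-18 | F 18-29 | B 29-42 |
Completion: A=1  B=42  C=4  D=7  E=13  F=29  G=18
Waiting(D) = turnaround − burst = 3 − 3 = 0

0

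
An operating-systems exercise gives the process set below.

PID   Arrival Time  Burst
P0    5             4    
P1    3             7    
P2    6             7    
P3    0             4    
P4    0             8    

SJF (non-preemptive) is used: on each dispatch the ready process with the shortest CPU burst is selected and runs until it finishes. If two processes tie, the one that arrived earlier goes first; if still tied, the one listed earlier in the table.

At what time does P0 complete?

Timeline: | P3 0-4 | P1 4-11 | P0 11-15 | P2 15-22 | P4 22-30 |
Completion: P0=15  P1=11  P2=22  P3=4  P4=30
Turnaround (C−A): P0=10  P1=8  P2=16  P3=4  P4=30

15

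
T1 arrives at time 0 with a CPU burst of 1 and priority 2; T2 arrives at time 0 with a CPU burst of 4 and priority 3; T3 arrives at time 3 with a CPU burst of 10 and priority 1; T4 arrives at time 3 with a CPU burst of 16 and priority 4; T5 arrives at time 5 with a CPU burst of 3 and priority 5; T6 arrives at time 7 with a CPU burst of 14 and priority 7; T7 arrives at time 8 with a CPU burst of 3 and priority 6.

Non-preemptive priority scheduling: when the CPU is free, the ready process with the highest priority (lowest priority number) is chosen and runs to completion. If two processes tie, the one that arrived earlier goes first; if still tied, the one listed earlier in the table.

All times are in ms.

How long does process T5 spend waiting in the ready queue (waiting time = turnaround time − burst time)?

26

Schedule: | T1 0-1 | T2 1-5 | T3 5-15 | T4 15-31 | T5 31-34 | T7 34-37 | T6 37-51 |
Completion: T1=1  T2=5  T3=15  T4=31  T5=34  T6=51  T7=37
Turnaround (C−A): T1=1  T2=5  T3=12  T4=28  T5=29  T6=44  T7=29
Waiting(T5) = turnaround − burst = 29 − 3 = 26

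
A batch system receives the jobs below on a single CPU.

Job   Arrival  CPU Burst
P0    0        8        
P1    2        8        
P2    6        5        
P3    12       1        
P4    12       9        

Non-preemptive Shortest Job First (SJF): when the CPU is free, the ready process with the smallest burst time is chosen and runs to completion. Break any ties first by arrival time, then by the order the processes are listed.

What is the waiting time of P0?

Gantt: | P0 0-8 | P2 8-13 | P3 13-14 | P1 14-22 | P4 22-31 |
Completion: P0=8  P1=22  P2=13  P3=14  P4=31
Turnaround (C−A): P0=8  P1=20  P2=7  P3=2  P4=19
Waiting(P0) = turnaround − burst = 8 − 8 = 0

0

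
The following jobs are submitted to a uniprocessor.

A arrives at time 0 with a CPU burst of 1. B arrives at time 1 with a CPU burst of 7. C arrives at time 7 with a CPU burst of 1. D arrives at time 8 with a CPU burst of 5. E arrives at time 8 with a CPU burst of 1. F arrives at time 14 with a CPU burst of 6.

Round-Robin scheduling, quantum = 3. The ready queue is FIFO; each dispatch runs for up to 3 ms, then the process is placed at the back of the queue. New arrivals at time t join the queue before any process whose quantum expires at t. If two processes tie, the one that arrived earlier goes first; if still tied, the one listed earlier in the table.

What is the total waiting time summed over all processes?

8

Schedule: | A 0-1 | B 1-7 | C 7-8 | B 8-9 | D 9-12 | E 12-13 | D 13-15 | F 15-21 |
Completion: A=1  B=9  C=8  D=15  E=13  F=21
Turnaround (C−A): A=1  B=8  C=1  D=7  E=5  F=7
Waiting = turnaround − burst: A=0, B=1, C=0, D=2, E=4, F=1
Total waiting = 0 + 1 + 0 + 2 + 4 + 1 = 8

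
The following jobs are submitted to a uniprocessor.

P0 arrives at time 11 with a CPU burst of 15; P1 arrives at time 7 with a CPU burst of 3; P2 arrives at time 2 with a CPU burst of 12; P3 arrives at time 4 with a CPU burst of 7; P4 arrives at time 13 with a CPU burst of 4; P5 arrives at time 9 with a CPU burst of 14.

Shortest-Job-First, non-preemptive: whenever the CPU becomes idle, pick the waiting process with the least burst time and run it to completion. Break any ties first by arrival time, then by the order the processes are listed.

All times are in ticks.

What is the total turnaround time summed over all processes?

Schedule: | idle 0-2 | P2 2-14 | P1 14-17 | P4 17-21 | P3 21-28 | P5 28-42 | P0 42-57 |
Completion: P0=57  P1=17  P2=14  P3=28  P4=21  P5=42
Turnaround (C−A): P0=46  P1=10  P2=12  P3=24  P4=8  P5=33
Turnaround = completion − arrival: P0=46, P1=10, P2=12, P3=24, P4=8, P5=33
Total turnaround = 46 + 10 + 12 + 24 + 8 + 33 = 133

133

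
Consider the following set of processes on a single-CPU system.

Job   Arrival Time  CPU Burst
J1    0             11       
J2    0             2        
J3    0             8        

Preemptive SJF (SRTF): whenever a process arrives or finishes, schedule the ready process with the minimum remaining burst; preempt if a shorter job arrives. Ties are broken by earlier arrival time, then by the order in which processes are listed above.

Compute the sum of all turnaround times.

Timeline: | J2 0-2 | J3 2-10 | J1 10-21 |
Completion: J1=21  J2=2  J3=10
Turnaround (C−A): J1=21  J2=2  J3=10
Turnaround = completion − arrival: J1=21, J2=2, J3=10
Total turnaround = 21 + 2 + 10 = 33

33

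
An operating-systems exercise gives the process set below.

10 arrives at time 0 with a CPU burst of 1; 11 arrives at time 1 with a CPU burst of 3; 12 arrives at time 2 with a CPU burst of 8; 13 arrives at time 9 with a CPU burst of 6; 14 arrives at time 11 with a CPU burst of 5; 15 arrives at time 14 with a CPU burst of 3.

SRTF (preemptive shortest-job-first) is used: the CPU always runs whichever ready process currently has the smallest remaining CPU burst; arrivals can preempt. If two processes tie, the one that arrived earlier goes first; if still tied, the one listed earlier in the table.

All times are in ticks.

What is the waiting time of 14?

Schedule: | 10 0-1 | 11 1-4 | 12 4-12 | 14 12-17 | 15 17-20 | 13 20-26 |
Completion: 10=1  11=4  12=12  13=26  14=17  15=20
Waiting(14) = turnaround − burst = 6 − 5 = 1

1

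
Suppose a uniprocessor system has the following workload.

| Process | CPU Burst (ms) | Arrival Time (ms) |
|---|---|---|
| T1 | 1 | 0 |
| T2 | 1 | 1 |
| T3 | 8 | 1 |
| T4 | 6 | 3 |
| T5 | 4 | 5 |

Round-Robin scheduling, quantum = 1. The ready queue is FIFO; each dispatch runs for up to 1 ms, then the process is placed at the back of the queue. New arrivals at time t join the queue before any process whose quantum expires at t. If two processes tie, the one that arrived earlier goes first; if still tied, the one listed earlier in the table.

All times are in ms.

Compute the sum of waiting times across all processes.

Schedule: | T1 0-1 | T2 1-2 | T3 2-3 | T4 3-4 | T3 4-5 | T4 5-6 | T5 6-7 | T3 7-8 | T4 8-9 | T5 9-10 | T3 10-11 | T4 11-12 | T5 12-13 | T3 13-14 | T4 14-15 | T5 15-16 | T3 16-17 | T4 17-18 | T3 18-20 |
Completion: T1=1  T2=2  T3=20  T4=18  T5=16
Turnaround (C−A): T1=1  T2=1  T3=19  T4=15  T5=11
Waiting = turnaround − burst: T1=0, T2=0, T3=11, T4=9, T5=7
Total waiting = 0 + 0 + 11 + 9 + 7 = 27

27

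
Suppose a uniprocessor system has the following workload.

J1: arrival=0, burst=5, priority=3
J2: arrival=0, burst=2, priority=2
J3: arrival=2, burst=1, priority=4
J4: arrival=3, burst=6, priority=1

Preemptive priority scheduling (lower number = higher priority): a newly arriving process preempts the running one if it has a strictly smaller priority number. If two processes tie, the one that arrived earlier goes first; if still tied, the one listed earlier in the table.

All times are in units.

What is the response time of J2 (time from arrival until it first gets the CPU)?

0

Schedule: | J2 0-2 | J1 2-3 | J4 3-9 | J1 9-13 | J3 13-14 |
Completion: J1=13  J2=2  J3=14  J4=9
Response(J2) = first start − arrival = 0 − 0 = 0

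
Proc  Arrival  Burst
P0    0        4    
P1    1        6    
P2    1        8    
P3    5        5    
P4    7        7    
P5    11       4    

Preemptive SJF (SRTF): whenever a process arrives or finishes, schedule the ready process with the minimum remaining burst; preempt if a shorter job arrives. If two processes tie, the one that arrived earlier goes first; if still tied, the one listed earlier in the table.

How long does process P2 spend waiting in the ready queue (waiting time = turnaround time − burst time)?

25

Timeline: | P0 0-4 | P1 4-10 | P3 10-15 | P5 15-19 | P4 19-26 | P2 26-34 |
Completion: P0=4  P1=10  P2=34  P3=15  P4=26  P5=19
Turnaround (C−A): P0=4  P1=9  P2=33  P3=10  P4=19  P5=8
Waiting(P2) = turnaround − burst = 33 − 8 = 25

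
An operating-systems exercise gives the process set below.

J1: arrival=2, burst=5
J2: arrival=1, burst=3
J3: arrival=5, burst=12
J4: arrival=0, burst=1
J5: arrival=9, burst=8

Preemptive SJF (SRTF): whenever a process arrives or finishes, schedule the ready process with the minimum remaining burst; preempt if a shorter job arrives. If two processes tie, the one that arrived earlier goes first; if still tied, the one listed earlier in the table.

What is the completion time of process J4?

Schedule: | J4 0-1 | J2 1-4 | J1 4-9 | J5 9-17 | J3 17-29 |
Completion: J1=9  J2=4  J3=29  J4=1  J5=17
Turnaround (C−A): J1=7  J2=3  J3=24  J4=1  J5=8

1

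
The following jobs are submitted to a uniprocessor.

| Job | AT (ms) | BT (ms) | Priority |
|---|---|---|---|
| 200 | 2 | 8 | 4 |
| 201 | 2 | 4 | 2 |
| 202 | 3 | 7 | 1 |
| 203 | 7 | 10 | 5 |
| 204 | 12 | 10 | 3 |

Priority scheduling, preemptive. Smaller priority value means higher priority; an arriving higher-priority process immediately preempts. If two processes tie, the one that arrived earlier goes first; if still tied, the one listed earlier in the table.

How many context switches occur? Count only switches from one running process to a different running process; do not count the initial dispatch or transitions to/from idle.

Gantt: | idle 0-2 | 201 2-3 | 202 3-10 | 201 10-13 | 204 13-23 | 200 23-31 | 203 31-41 |
Completion: 200=31  201=13  202=10  203=41  204=23

5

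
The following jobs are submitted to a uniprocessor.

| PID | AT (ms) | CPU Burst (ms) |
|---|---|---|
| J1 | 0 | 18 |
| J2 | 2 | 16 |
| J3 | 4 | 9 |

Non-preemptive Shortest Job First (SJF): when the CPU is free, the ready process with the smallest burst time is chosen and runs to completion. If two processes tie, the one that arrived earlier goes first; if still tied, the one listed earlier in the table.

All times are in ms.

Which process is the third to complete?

Timeline: | J1 0-18 | J3 18-27 | J2 27-43 |
Completion: J1=18  J2=43  J3=27
Finish order: J1 → J3 → J2

J2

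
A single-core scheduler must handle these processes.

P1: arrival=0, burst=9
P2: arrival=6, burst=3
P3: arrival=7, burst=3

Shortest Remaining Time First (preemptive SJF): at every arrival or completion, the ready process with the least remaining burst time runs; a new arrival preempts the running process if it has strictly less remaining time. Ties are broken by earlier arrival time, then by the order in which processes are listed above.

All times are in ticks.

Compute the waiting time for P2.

Gantt: | P1 0-9 | P2 9-12 | P3 12-15 |
Completion: P1=9  P2=12  P3=15
Turnaround (C−A): P1=9  P2=6  P3=8
Waiting(P2) = turnaround − burst = 6 − 3 = 3

3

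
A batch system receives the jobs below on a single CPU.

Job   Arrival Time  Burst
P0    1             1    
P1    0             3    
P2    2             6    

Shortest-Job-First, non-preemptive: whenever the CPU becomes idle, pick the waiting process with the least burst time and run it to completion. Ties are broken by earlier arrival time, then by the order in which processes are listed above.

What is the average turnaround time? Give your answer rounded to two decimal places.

Schedule: | P1 0-3 | P0 3-4 | P2 4-10 |
Completion: P0=4  P1=3  P2=10
Turnaround (C−A): P0=3  P1=3  P2=8
Turnaround times: P0=3, P1=3, P2=8
Average turnaround = (3+3+8) / 3 = 14/3 = 4.67

4.67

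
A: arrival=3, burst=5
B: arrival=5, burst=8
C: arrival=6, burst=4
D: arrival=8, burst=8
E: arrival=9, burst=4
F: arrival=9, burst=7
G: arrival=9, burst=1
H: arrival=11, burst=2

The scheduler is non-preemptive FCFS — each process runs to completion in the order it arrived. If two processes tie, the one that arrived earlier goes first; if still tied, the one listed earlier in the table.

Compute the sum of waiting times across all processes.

126

Schedule: | idle 0-3 | A 3-8 | B 8-16 | C 16-20 | D 20-28 | E 28-32 | F 32-39 | G 39-40 | H 40-42 |
Completion: A=8  B=16  C=20  D=28  E=32  F=39  G=40  H=42
Waiting = turnaround − burst: A=0, B=3, C=10, D=12, E=19, F=23, G=30, H=29
Total waiting = 0 + 3 + 10 + 12 + 19 + 23 + 30 + 29 = 126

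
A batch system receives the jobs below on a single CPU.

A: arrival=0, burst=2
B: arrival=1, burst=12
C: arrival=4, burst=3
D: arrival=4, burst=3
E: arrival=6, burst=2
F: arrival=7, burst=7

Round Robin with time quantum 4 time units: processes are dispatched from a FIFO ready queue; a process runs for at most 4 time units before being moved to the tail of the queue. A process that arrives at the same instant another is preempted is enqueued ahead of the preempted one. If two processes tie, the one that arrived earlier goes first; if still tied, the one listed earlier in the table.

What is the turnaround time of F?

Timeline: | A 0-2 | B 2-6 | C 6-9 | D 9-12 | E 12-14 | B 14-18 | F 18-22 | B 22-26 | F 26-29 |
Completion: A=2  B=26  C=9  D=12  E=14  F=29
Turnaround (C−A): A=2  B=25  C=5  D=8  E=8  F=22
Turnaround(F) = completion − arrival = 29 − 7 = 22

22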